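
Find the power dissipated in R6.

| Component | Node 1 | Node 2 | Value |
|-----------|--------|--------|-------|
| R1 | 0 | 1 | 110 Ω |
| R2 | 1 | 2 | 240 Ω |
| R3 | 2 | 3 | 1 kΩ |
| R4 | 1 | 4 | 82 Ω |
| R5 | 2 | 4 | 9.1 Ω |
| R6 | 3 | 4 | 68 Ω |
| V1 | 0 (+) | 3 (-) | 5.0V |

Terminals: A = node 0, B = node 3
Nodal analysis, taking node 3 as the 0 V reference.
Source V1 fixes V_0 = 5 V.
KCL at each unknown node (sum of currents leaving = 0; resistances in Ω):
  Node 1: (V_1 - 5)/110 + (V_1 - V_2)/240 + (V_1 - V_4)/82 = 0
  Node 2: (V_2 - V_1)/240 + (V_2 - 0)/1000 + (V_2 - V_4)/9.1 = 0
  Node 4: (V_4 - V_1)/82 + (V_4 - V_2)/9.1 + (V_4 - 0)/68 = 0
Collecting terms (coefficients in siemens):
  0.02545·V_1 - 0.004167·V_2 - 0.0122·V_4 = 0.04545
  0.1151·V_2 - 0.004167·V_1 - 0.1099·V_4 = 0
  0.1368·V_4 - 0.0122·V_1 - 0.1099·V_2 = 0
Solving these 3 simultaneous equations (Gaussian elimination) gives:
  V_1 = 2.661 V, V_2 = 1.387 V, V_4 = 1.352 V
I_R6 = (V_3 - V_4)/R6 = (0 - 1.352)/68 = -0.01988 A
P_R6 = I_R6² × R6 = (-0.01988)² × 68 = 0.02687 W

Final answer: 0.02687 W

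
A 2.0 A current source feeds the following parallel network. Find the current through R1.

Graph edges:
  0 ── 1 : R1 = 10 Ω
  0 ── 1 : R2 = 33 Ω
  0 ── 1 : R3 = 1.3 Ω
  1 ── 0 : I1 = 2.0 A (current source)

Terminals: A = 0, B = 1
All resistors sit directly between nodes 0 and 1, so they are in parallel and share one voltage V; the full source current 2 A splits among them.
1/R_par = 1/10 + 1/33 + 1/1.3 = 0.8995 S  =>  R_par = 1.112 Ω
V = I × R_par = 2 × 1.112 = 2.223 V
I_R1 = V/R1 = 2.223/10 = 0.2223 A

Final answer: 0.2223 A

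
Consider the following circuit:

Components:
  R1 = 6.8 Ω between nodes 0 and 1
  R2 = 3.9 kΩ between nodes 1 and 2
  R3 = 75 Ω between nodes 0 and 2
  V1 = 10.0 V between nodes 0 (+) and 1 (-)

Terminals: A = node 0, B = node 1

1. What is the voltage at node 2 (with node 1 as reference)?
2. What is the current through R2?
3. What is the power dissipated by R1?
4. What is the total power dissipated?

Nodal analysis, taking node 1 as the 0 V reference.
Source V1 fixes V_0 = 10 V.
KCL at each unknown node (sum of currents leaving = 0; resistances in Ω):
  Node 2: (V_2 - 0)/3900 + (V_2 - 10)/75 = 0
Collecting terms: 0.01359 × V_2 = 0.1333  =>  V_2 = 9.811 V
Part 1:
  Read off the nodal solution: V_2 = 9.811 V
Part 2:
  I_R2 = (V_1 - V_2)/R2 = (0 - 9.811)/3900 = -0.002516 A
  Magnitude: I_R2 = 0.002516 A
Part 3:
  I_R1 = (V_0 - V_1)/R1 = (10 - 0)/6.8 = 1.471 A
  P_R1 = I_R1² × R1 = (1.471)² × 6.8 = 14.71 W
Part 4:
  Power in each resistor, P = (ΔV)²/R:
    P_R1 = (10 - 0)²/6.8 = 14.71 W
    P_R2 = (0 - 9.811)²/3900 = 0.02468 W
    P_R3 = (10 - 9.811)²/75 = 0.0004747 W
  P_total = P_R1 + P_R2 + P_R3 = 14.73 W

Final answers:
1. V_2 = 9.811 V
2. I_R2 = 0.002516 A
3. P_R1 = 14.71 W
4. P_total = 14.73 W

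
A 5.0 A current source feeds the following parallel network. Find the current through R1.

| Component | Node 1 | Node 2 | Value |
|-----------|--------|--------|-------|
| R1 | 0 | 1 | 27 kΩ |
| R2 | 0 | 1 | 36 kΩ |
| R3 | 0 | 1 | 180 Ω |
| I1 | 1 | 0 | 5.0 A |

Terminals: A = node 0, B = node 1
All resistors sit directly between nodes 0 and 1, so they are in parallel and share one voltage V; the full source current 5 A splits among them.
1/R_par = 1/27000 + 1/36000 + 1/180 = 0.00562 S  =>  R_par = 177.9 Ω
V = I × R_par = 5 × 177.9 = 889.6 V
I_R1 = V/R1 = 889.6/27000 = 0.03295 A

Final answer: 0.03295 A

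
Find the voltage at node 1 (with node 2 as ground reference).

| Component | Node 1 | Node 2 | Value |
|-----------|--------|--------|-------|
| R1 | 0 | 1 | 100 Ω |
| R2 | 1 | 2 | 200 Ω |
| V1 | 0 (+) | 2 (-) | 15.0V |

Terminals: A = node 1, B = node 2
Nodal analysis, taking node 2 as the 0 V reference.
Source V1 fixes V_0 = 15 V.
KCL at each unknown node (sum of currents leaving = 0; resistances in Ω):
  Node 1: (V_1 - 15)/100 + (V_1 - 0)/200 = 0
Collecting terms: 0.015 × V_1 = 0.15  =>  V_1 = 10 V
The requested potential is V_1 = 10 V.

Final answer: V_1 = 10 V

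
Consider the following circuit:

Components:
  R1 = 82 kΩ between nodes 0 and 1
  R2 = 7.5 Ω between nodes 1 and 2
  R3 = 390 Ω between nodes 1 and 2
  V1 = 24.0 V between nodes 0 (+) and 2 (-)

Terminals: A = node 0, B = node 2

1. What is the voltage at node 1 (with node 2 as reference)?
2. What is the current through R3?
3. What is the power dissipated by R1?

Nodal analysis, taking node 2 as the 0 V reference.
Source V1 fixes V_0 = 24 V.
KCL at each unknown node (sum of currents leaving = 0; resistances in Ω):
  Node 1: (V_1 - 24)/82000 + (V_1 - 0)/7.5 + (V_1 - 0)/390 = 0
Collecting terms: 0.1359 × V_1 = 0.0002927  =>  V_1 = 0.002154 V
Part 1:
  Read off the nodal solution: V_1 = 0.002154 V
Part 2:
  I_R3 = (V_1 - V_2)/R3 = (0.002154 - 0)/390 = 0.000005522 A
  Magnitude: I_R3 = 0.000005522 A
Part 3:
  I_R1 = (V_0 - V_1)/R1 = (24 - 0.002154)/82000 = 0.0002927 A
  P_R1 = I_R1² × R1 = (0.0002927)² × 82000 = 0.007023 W

Final answers:
1. V_1 = 0.002154 V
2. I_R3 = 5.522e-06 A
3. P_R1 = 0.007023 W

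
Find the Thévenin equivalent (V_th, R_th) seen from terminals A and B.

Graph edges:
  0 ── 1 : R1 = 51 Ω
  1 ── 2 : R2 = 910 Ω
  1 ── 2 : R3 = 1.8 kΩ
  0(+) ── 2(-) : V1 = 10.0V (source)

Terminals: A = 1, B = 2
Step 1 — V_th is the open-circuit voltage V_A - V_B (nothing connected across the terminals).
Nodal analysis, taking node 2 as the 0 V reference.
Source V1 fixes V_0 = 10 V.
KCL at each unknown node (sum of currents leaving = 0; resistances in Ω):
  Node 1: (V_1 - 10)/51 + (V_1 - 0)/910 + (V_1 - 0)/1800 = 0
Collecting terms: 0.02126 × V_1 = 0.1961  =>  V_1 = 9.222 V
V_th = V_1 - V_2 = 9.222 - 0 = 9.222 V
Step 2 — R_th: zero the source — replace V1 by a short circuit (node 2 merges into node 0) — and find the resistance seen between A (node 1) and B (node 0).
Reduce the network between node 1 (A) and node 0 (B) by series/parallel combination:
  Rp1 = R1 ‖ R2 ‖ R3 (parallel, all between nodes 0 and 1) = 1/(1/51 + 1/910 + 1/1800) = 47.03 Ω
R_th = 47.03 Ω

Final answer: V_th = 9.222 V, R_th = 47.03 Ω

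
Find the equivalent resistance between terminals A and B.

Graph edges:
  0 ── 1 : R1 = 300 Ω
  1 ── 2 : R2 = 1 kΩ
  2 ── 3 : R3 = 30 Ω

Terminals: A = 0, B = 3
Reduce the network between node 0 (A) and node 3 (B) by series/parallel combination:
  Rs1 = R1 + R2 (series, joined only at node 1) = 300 + 1000 = 1300 Ω
  Rs2 = R3 + Rs1 (series, joined only at node 2) = 30 + 1300 = 1330 Ω
R_eq = 1.33 kΩ

Final answer: 1.33 kΩ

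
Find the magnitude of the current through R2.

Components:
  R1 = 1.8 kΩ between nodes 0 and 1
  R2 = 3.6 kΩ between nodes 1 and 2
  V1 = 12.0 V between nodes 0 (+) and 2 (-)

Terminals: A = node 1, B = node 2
Nodal analysis, taking node 2 as the 0 V reference.
Source V1 fixes V_0 = 12 V.
KCL at each unknown node (sum of currents leaving = 0; resistances in Ω):
  Node 1: (V_1 - 12)/1800 + (V_1 - 0)/3600 = 0
Collecting terms: 0.0008333 × V_1 = 0.006667  =>  V_1 = 8 V
I_R2 = (V_1 - V_2)/R2 = (8 - 0)/3600 = 0.002222 A
|I_R2| = 0.002222 A

Final answer: |I_R2| = 0.002222 A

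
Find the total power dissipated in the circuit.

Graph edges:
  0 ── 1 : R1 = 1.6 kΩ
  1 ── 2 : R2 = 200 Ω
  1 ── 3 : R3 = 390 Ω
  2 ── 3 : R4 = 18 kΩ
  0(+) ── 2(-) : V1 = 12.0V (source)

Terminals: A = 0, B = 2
Nodal analysis, taking node 2 as the 0 V reference.
Source V1 fixes V_0 = 12 V.
KCL at each unknown node (sum of currents leaving = 0; resistances in Ω):
  Node 1: (V_1 - 12)/1600 + (V_1 - 0)/200 + (V_1 - V_3)/390 = 0
  Node 3: (V_3 - V_1)/390 + (V_3 - 0)/18000 = 0
Collecting terms (coefficients in siemens):
  0.008189·V_1 - 0.002564·V_3 = 0.0075
  0.00262·V_3 - 0.002564·V_1 = 0
Determinant D = (0.008189)(0.00262) - (-0.002564)(-0.002564) = 0.00001488
V_1 = [(0.0075)(0.00262) - (-0.002564)(0)]/D = 1.321 V
V_3 = [(0.008189)(0) - (0.0075)(-0.002564)]/D = 1.293 V
Power in each resistor, P = (ΔV)²/R:
  P_R1 = (12 - 1.321)²/1600 = 0.07128 W
  P_R2 = (1.321 - 0)²/200 = 0.008719 W
  P_R3 = (1.321 - 1.293)²/390 = 0.000002011 W
  P_R4 = (0 - 1.293)²/18000 = 0.00009282 W
P_total = P_R1 + P_R2 + P_R3 + P_R4 = 0.0801 W

Final answer: 0.0801 W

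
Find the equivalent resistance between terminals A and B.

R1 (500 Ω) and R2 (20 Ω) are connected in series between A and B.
Reduce the network between node 0 (A) and node 2 (B) by series/parallel combination:
  Rs1 = R1 + R2 (series, joined only at node 1) = 500 + 20 = 520 Ω
R_eq = 520 Ω

Final answer: 520 Ω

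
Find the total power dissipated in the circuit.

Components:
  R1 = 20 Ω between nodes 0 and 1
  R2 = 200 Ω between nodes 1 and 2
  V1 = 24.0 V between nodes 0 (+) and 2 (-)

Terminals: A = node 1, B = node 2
Nodal analysis, taking node 2 as the 0 V reference.
Source V1 fixes V_0 = 24 V.
KCL at each unknown node (sum of currents leaving = 0; resistances in Ω):
  Node 1: (V_1 - 24)/20 + (V_1 - 0)/200 = 0
Collecting terms: 0.055 × V_1 = 1.2  =>  V_1 = 21.82 V
Power in each resistor, P = (ΔV)²/R:
  P_R1 = (24 - 21.82)²/20 = 0.238 W
  P_R2 = (21.82 - 0)²/200 = 2.38 W
P_total = P_R1 + P_R2 = 2.618 W

Final answer: 2.618 W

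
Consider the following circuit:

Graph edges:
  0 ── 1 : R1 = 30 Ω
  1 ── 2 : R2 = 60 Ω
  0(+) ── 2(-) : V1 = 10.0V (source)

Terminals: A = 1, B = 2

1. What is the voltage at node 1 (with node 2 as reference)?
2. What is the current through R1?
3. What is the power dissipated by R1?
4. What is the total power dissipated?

Nodal analysis, taking node 2 as the 0 V reference.
Source V1 fixes V_0 = 10 V.
KCL at each unknown node (sum of currents leaving = 0; resistances in Ω):
  Node 1: (V_1 - 10)/30 + (V_1 - 0)/60 = 0
Collecting terms: 0.05 × V_1 = 0.3333  =>  V_1 = 6.667 V
Part 1:
  Read off the nodal solution: V_1 = 6.667 V
Part 2:
  I_R1 = (V_0 - V_1)/R1 = (10 - 6.667)/30 = 0.1111 A
  Magnitude: I_R1 = 0.1111 A
Part 3:
  I_R1 = (V_0 - V_1)/R1 = (10 - 6.667)/30 = 0.1111 A
  P_R1 = I_R1² × R1 = (0.1111)² × 30 = 0.3704 W
Part 4:
  Power in each resistor, P = (ΔV)²/R:
    P_R1 = (10 - 6.667)²/30 = 0.3704 W
    P_R2 = (6.667 - 0)²/60 = 0.7407 W
  P_total = P_R1 + P_R2 = 1.111 W

Final answers:
1. V_1 = 6.667 V
2. I_R1 = 0.1111 A
3. P_R1 = 0.3704 W
4. P_total = 1.111 W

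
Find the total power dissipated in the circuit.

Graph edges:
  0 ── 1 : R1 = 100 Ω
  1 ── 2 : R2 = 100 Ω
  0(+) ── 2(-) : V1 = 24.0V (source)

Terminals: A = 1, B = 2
Nodal analysis, taking node 2 as the 0 V reference.
Source V1 fixes V_0 = 24 V.
KCL at each unknown node (sum of currents leaving = 0; resistances in Ω):
  Node 1: (V_1 - 24)/100 + (V_1 - 0)/100 = 0
Collecting terms: 0.02 × V_1 = 0.24  =>  V_1 = 12 V
Power in each resistor, P = (ΔV)²/R:
  P_R1 = (24 - 12)²/100 = 1.44 W
  P_R2 = (12 - 0)²/100 = 1.44 W
P_total = P_R1 + P_R2 = 2.88 W

Final answer: 2.88 W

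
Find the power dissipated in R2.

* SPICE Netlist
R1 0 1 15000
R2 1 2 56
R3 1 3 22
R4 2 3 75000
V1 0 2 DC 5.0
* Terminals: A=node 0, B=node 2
Nodal analysis, taking node 2 as the 0 V reference.
Source V1 fixes V_0 = 5 V.
KCL at each unknown node (sum of currents leaving = 0; resistances in Ω):
  Node 1: (V_1 - 5)/15000 + (V_1 - 0)/56 + (V_1 - V_3)/22 = 0
  Node 3: (V_3 - V_1)/22 + (V_3 - 0)/75000 = 0
Collecting terms (coefficients in siemens):
  0.06338·V_1 - 0.04545·V_3 = 0.0003333
  0.04547·V_3 - 0.04545·V_1 = 0
Determinant D = (0.06338)(0.04547) - (-0.04545)(-0.04545) = 0.0008156
V_1 = [(0.0003333)(0.04547) - (-0.04545)(0)]/D = 0.01858 V
V_3 = [(0.06338)(0) - (0.0003333)(-0.04545)]/D = 0.01858 V
I_R2 = (V_1 - V_2)/R2 = (0.01858 - 0)/56 = 0.0003318 A
P_R2 = I_R2² × R2 = (0.0003318)² × 56 = 0.000006167 W

Final answer: 6.167e-06 W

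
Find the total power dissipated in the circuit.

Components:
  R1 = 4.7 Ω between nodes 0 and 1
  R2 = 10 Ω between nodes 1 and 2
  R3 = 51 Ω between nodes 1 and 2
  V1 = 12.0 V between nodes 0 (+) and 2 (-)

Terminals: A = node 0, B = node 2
Nodal analysis, taking node 2 as the 0 V reference.
Source V1 fixes V_0 = 12 V.
KCL at each unknown node (sum of currents leaving = 0; resistances in Ω):
  Node 1: (V_1 - 12)/4.7 + (V_1 - 0)/10 + (V_1 - 0)/51 = 0
Collecting terms: 0.3324 × V_1 = 2.553  =>  V_1 = 7.682 V
Power in each resistor, P = (ΔV)²/R:
  P_R1 = (12 - 7.682)²/4.7 = 3.968 W
  P_R2 = (7.682 - 0)²/10 = 5.901 W
  P_R3 = (7.682 - 0)²/51 = 1.157 W
P_total = P_R1 + P_R2 + P_R3 = 11.03 W

Final answer: 11.03 W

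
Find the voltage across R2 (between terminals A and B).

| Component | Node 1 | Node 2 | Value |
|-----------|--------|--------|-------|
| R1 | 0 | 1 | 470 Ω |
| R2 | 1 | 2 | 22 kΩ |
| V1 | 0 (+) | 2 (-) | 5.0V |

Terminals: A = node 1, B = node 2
R1 and R2 are in series across V1 (node 0 → node 1 → node 2), and the output A–B is taken across R2, so this is a voltage divider.
Series current: I = V1/(R1 + R2) = 5/(470 + 22000) = 5/22470 = 0.0002225 A
V_R2 = I × R2 = V1 × R2/(R1 + R2) = 5 × 22000/22470 = 4.895 V

Final answer: 4.895 V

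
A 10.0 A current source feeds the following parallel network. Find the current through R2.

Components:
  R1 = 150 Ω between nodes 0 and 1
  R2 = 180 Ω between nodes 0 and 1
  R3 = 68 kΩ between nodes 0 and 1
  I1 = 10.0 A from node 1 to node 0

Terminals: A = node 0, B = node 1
All resistors sit directly between nodes 0 and 1, so they are in parallel and share one voltage V; the full source current 10 A splits among them.
1/R_par = 1/150 + 1/180 + 1/68000 = 0.01224 S  =>  R_par = 81.72 Ω
V = I × R_par = 10 × 81.72 = 817.2 V
I_R2 = V/R2 = 817.2/180 = 4.54 A

Final answer: 4.54 A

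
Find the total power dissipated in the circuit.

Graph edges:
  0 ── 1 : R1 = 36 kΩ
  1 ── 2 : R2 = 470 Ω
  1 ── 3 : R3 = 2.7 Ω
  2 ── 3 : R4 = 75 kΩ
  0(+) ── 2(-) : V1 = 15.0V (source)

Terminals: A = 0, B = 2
Nodal analysis, taking node 2 as the 0 V reference.
Source V1 fixes V_0 = 15 V.
KCL at each unknown node (sum of currents leaving = 0; resistances in Ω):
  Node 1: (V_1 - 15)/36000 + (V_1 - 0)/470 + (V_1 - V_3)/2.7 = 0
  Node 3: (V_3 - V_1)/2.7 + (V_3 - 0)/75000 = 0
Collecting terms (coefficients in siemens):
  0.3725·V_1 - 0.3704·V_3 = 0.0004167
  0.3704·V_3 - 0.3704·V_1 = 0
Determinant D = (0.3725)(0.3704) - (-0.3704)(-0.3704) = 0.0008033
V_1 = [(0.0004167)(0.3704) - (-0.3704)(0)]/D = 0.1921 V
V_3 = [(0.3725)(0) - (0.0004167)(-0.3704)]/D = 0.1921 V
Power in each resistor, P = (ΔV)²/R:
  P_R1 = (15 - 0.1921)²/36000 = 0.006091 W
  P_R2 = (0.1921 - 0)²/470 = 0.00007853 W
  P_R3 = (0.1921 - 0.1921)²/2.7 = 0.00000000001772 W
  P_R4 = (0 - 0.1921)²/75000 = 0.0000004921 W
P_total = P_R1 + P_R2 + P_R3 + P_R4 = 0.00617 W

Final answer: 0.00617 W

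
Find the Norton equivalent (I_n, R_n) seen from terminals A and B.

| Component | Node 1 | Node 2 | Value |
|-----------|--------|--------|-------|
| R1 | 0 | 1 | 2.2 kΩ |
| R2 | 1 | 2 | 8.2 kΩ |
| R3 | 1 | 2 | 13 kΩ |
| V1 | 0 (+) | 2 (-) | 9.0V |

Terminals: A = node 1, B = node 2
Find the Thévenin equivalent first; then I_n = V_th/R_th and R_n = R_th.
Step 1 — V_th is the open-circuit voltage V_A - V_B (nothing connected across the terminals).
Nodal analysis, taking node 2 as the 0 V reference.
Source V1 fixes V_0 = 9 V.
KCL at each unknown node (sum of currents leaving = 0; resistances in Ω):
  Node 1: (V_1 - 9)/2200 + (V_1 - 0)/8200 + (V_1 - 0)/13000 = 0
Collecting terms: 0.0006534 × V_1 = 0.004091  =>  V_1 = 6.261 V
V_th = V_1 - V_2 = 6.261 - 0 = 6.261 V
Step 2 — R_th: zero the source — replace V1 by a short circuit (node 2 merges into node 0) — and find the resistance seen between A (node 1) and B (node 0).
Reduce the network between node 1 (A) and node 0 (B) by series/parallel combination:
  Rp1 = R1 ‖ R2 ‖ R3 (parallel, all between nodes 0 and 1) = 1/(1/2200 + 1/8200 + 1/13000) = 1530 Ω
R_th = 1.53 kΩ
I_n = V_th/R_th = 6.261/1530 = 0.004091 A, and R_n = R_th = 1.53 kΩ

Final answer: I_n = 0.004091 A, R_n = 1.53 kΩ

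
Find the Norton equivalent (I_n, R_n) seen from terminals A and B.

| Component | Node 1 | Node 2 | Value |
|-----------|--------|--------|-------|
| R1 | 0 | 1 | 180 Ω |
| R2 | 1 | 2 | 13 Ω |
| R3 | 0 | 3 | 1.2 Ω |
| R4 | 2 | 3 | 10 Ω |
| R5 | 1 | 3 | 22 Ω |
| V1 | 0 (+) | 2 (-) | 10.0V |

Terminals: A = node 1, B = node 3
Find the Thévenin equivalent first; then I_n = V_th/R_th and R_n = R_th.
Step 1 — V_th is the open-circuit voltage V_A - V_B (nothing connected across the terminals).
Nodal analysis, taking node 2 as the 0 V reference.
Source V1 fixes V_0 = 10 V.
KCL at each unknown node (sum of currents leaving = 0; resistances in Ω):
  Node 1: (V_1 - 10)/180 + (V_1 - 0)/13 + (V_1 - V_3)/22 = 0
  Node 3: (V_3 - 10)/1.2 + (V_3 - 0)/10 + (V_3 - V_1)/22 = 0
Collecting terms (coefficients in siemens):
  0.1279·V_1 - 0.04545·V_3 = 0.05556
  0.9788·V_3 - 0.04545·V_1 = 8.333
Determinant D = (0.1279)(0.9788) - (-0.04545)(-0.04545) = 0.1232
V_1 = [(0.05556)(0.9788) - (-0.04545)(8.333)]/D = 3.517 V
V_3 = [(0.1279)(8.333) - (0.05556)(-0.04545)]/D = 8.677 V
V_th = V_1 - V_3 = 3.517 - 8.677 = -5.16 V
Step 2 — R_th: zero the source — replace V1 by a short circuit (node 2 merges into node 0) — and find the resistance seen between A (node 1) and B (node 3).
Reduce the network between node 1 (A) and node 3 (B) by series/parallel combination:
  Rp1 = R1 ‖ R2 (parallel, both between nodes 0 and 1) = 1/(1/180 + 1/13) = 12.12 Ω
  Rp2 = R3 ‖ R4 (parallel, both between nodes 0 and 3) = 1/(1/1.2 + 1/10) = 1.071 Ω
  Rs1 = Rp1 + Rp2 (series, joined only at node 0) = 12.12 + 1.071 = 13.2 Ω
  Rp3 = R5 ‖ Rs1 (parallel, both between nodes 1 and 3) = 1/(1/22 + 1/13.2) = 8.248 Ω
R_th = 8.248 Ω
I_n = V_th/R_th = -5.16/8.248 = -0.6256 A, and R_n = R_th = 8.248 Ω

Final answer: I_n = -0.6256 A, R_n = 8.248 Ω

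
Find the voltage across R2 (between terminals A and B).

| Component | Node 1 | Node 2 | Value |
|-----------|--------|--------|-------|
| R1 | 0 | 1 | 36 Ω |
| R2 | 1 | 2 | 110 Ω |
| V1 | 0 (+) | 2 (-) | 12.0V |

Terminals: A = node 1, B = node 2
R1 and R2 are in series across V1 (node 0 → node 1 → node 2), and the output A–B is taken across R2, so this is a voltage divider.
Series current: I = V1/(R1 + R2) = 12/(36 + 110) = 12/146 = 0.08219 A
V_R2 = I × R2 = V1 × R2/(R1 + R2) = 12 × 110/146 = 9.041 V

Final answer: 9.041 V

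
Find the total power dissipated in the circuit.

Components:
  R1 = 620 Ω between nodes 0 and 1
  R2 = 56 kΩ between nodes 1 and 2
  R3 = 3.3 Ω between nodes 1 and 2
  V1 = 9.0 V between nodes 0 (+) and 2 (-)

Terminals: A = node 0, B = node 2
Nodal analysis, taking node 2 as the 0 V reference.
Source V1 fixes V_0 = 9 V.
KCL at each unknown node (sum of currents leaving = 0; resistances in Ω):
  Node 1: (V_1 - 9)/620 + (V_1 - 0)/56000 + (V_1 - 0)/3.3 = 0
Collecting terms: 0.3047 × V_1 = 0.01452  =>  V_1 = 0.04765 V
Power in each resistor, P = (ΔV)²/R:
  P_R1 = (9 - 0.04765)²/620 = 0.1293 W
  P_R2 = (0.04765 - 0)²/56000 = 0.00000004054 W
  P_R3 = (0.04765 - 0)²/3.3 = 0.0006879 W
P_total = P_R1 + P_R2 + P_R3 = 0.13 W

Final answer: 0.13 W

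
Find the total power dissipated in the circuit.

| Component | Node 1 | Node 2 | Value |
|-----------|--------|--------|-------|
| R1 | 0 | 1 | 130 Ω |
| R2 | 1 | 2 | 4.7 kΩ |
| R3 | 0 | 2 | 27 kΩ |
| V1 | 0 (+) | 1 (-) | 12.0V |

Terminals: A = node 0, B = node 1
Nodal analysis, taking node 1 as the 0 V reference.
Source V1 fixes V_0 = 12 V.
KCL at each unknown node (sum of currents leaving = 0; resistances in Ω):
  Node 2: (V_2 - 0)/4700 + (V_2 - 12)/27000 = 0
Collecting terms: 0.0002498 × V_2 = 0.0004444  =>  V_2 = 1.779 V
Power in each resistor, P = (ΔV)²/R:
  P_R1 = (12 - 0)²/130 = 1.108 W
  P_R2 = (0 - 1.779)²/4700 = 0.0006735 W
  P_R3 = (12 - 1.779)²/27000 = 0.003869 W
P_total = P_R1 + P_R2 + P_R3 = 1.112 W

Final answer: 1.112 W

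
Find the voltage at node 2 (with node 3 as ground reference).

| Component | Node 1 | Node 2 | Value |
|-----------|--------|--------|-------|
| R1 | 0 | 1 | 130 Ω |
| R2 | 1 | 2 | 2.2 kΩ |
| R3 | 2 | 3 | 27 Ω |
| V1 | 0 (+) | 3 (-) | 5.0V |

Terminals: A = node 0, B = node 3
Nodal analysis, taking node 3 as the 0 V reference.
Source V1 fixes V_0 = 5 V.
KCL at each unknown node (sum of currents leaving = 0; resistances in Ω):
  Node 1: (V_1 - 5)/130 + (V_1 - V_2)/2200 = 0
  Node 2: (V_2 - V_1)/2200 + (V_2 - 0)/27 = 0
Collecting terms (coefficients in siemens):
  0.008147·V_1 - 0.0004545·V_2 = 0.03846
  0.03749·V_2 - 0.0004545·V_1 = 0
Determinant D = (0.008147)(0.03749) - (-0.0004545)(-0.0004545) = 0.0003052
V_1 = [(0.03846)(0.03749) - (-0.0004545)(0)]/D = 4.724 V
V_2 = [(0.008147)(0) - (0.03846)(-0.0004545)]/D = 0.05728 V
The requested potential is V_2 = 0.05728 V.

Final answer: V_2 = 0.05728 V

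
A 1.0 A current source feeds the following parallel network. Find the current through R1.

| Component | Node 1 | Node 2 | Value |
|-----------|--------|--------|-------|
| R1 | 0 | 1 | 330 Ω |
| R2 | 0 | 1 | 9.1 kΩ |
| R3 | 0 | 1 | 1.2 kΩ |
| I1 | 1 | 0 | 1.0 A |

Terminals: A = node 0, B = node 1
All resistors sit directly between nodes 0 and 1, so they are in parallel and share one voltage V; the full source current 1 A splits among them.
1/R_par = 1/330 + 1/9100 + 1/1200 = 0.003974 S  =>  R_par = 251.7 Ω
V = I × R_par = 1 × 251.7 = 251.7 V
I_R1 = V/R1 = 251.7/330 = 0.7626 A

Final answer: 0.7626 A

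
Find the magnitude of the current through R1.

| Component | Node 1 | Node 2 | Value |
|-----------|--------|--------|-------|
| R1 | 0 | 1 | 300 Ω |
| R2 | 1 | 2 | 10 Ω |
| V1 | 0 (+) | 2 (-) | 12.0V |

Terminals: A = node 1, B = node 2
Nodal analysis, taking node 2 as the 0 V reference.
Source V1 fixes V_0 = 12 V.
KCL at each unknown node (sum of currents leaving = 0; resistances in Ω):
  Node 1: (V_1 - 12)/300 + (V_1 - 0)/10 = 0
Collecting terms: 0.1033 × V_1 = 0.04  =>  V_1 = 0.3871 V
I_R1 = (V_0 - V_1)/R1 = (12 - 0.3871)/300 = 0.03871 A
|I_R1| = 0.03871 A

Final answer: |I_R1| = 0.03871 A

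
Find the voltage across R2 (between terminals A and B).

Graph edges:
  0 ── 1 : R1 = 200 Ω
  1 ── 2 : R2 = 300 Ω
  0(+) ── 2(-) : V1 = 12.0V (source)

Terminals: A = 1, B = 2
R1 and R2 are in series across V1 (node 0 → node 1 → node 2), and the output A–B is taken across R2, so this is a voltage divider.
Series current: I = V1/(R1 + R2) = 12/(200 + 300) = 12/500 = 0.024 A
V_R2 = I × R2 = V1 × R2/(R1 + R2) = 12 × 300/500 = 7.2 V

Final answer: 7.2 V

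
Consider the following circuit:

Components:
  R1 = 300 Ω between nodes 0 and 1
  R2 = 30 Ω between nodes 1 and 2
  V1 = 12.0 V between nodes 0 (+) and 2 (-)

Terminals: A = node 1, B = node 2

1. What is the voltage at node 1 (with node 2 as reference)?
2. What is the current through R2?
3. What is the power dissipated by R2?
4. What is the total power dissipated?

Nodal analysis, taking node 2 as the 0 V reference.
Source V1 fixes V_0 = 12 V.
KCL at each unknown node (sum of currents leaving = 0; resistances in Ω):
  Node 1: (V_1 - 12)/300 + (V_1 - 0)/30 = 0
Collecting terms: 0.03667 × V_1 = 0.04  =>  V_1 = 1.091 V
Part 1:
  Read off the nodal solution: V_1 = 1.091 V
Part 2:
  I_R2 = (V_1 - V_2)/R2 = (1.091 - 0)/30 = 0.03636 A
  Magnitude: I_R2 = 0.03636 A
Part 3:
  I_R2 = (V_1 - V_2)/R2 = (1.091 - 0)/30 = 0.03636 A
  P_R2 = I_R2² × R2 = (0.03636)² × 30 = 0.03967 W
Part 4:
  Power in each resistor, P = (ΔV)²/R:
    P_R1 = (12 - 1.091)²/300 = 0.3967 W
    P_R2 = (1.091 - 0)²/30 = 0.03967 W
  P_total = P_R1 + P_R2 = 0.4364 W

Final answers:
1. V_1 = 1.091 V
2. I_R2 = 0.03636 A
3. P_R2 = 0.03967 W
4. P_total = 0.4364 W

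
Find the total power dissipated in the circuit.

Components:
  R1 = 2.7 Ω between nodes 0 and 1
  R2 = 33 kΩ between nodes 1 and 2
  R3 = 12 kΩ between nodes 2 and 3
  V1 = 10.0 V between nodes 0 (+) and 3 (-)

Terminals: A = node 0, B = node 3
Nodal analysis, taking node 3 as the 0 V reference.
Source V1 fixes V_0 = 10 V.
KCL at each unknown node (sum of currents leaving = 0; resistances in Ω):
  Node 1: (V_1 - 10)/2.7 + (V_1 - V_2)/33000 = 0
  Node 2: (V_2 - V_1)/33000 + (V_2 - 0)/12000 = 0
Collecting terms (coefficients in siemens):
  0.3704·V_1 - 0.0000303·V_2 = 3.704
  0.0001136·V_2 - 0.0000303·V_1 = 0
Determinant D = (0.3704)(0.0001136) - (-0.0000303)(-0.0000303) = 0.00004209
V_1 = [(3.704)(0.0001136) - (-0.0000303)(0)]/D = 9.999 V
V_2 = [(0.3704)(0) - (3.704)(-0.0000303)]/D = 2.667 V
Power in each resistor, P = (ΔV)²/R:
  P_R1 = (10 - 9.999)²/2.7 = 0.0000001333 W
  P_R2 = (9.999 - 2.667)²/33000 = 0.001629 W
  P_R3 = (2.667 - 0)²/12000 = 0.0005925 W
P_total = P_R1 + P_R2 + P_R3 = 0.002222 W

Final answer: 0.002222 W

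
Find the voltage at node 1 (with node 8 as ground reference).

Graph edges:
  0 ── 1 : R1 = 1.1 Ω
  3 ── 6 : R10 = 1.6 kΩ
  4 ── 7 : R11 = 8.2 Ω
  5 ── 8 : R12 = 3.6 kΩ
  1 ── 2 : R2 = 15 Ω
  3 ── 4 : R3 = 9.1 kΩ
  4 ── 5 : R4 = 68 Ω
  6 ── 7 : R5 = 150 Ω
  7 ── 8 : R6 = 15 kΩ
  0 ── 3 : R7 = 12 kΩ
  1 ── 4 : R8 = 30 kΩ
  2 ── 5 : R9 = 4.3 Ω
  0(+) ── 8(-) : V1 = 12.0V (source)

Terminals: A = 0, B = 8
Nodal analysis, taking node 8 as the 0 V reference.
Source V1 fixes V_0 = 12 V.
KCL at each unknown node (sum of currents leaving = 0; resistances in Ω):
  Node 1: (V_1 - 12)/1.1 + (V_1 - V_2)/15 + (V_1 - V_4)/30000 = 0
  Node 2: (V_2 - V_1)/15 + (V_2 - V_5)/4.3 = 0
  Node 3: (V_3 - V_4)/9100 + (V_3 - 12)/12000 + (V_3 - V_6)/1600 = 0
  Node 4: (V_4 - V_3)/9100 + (V_4 - V_5)/68 + (V_4 - V_1)/30000 + (V_4 - V_7)/8.2 = 0
  Node 5: (V_5 - V_4)/68 + (V_5 - V_2)/4.3 + (V_5 - 0)/3600 = 0
  Node 6: (V_6 - V_7)/150 + (V_6 - V_3)/1600 = 0
  Node 7: (V_7 - V_6)/150 + (V_7 - 0)/15000 + (V_7 - V_4)/8.2 = 0
Collecting terms (coefficients in siemens):
  0.9758·V_1 - 0.06667·V_2 - 0.00003333·V_4 = 10.91
  0.2992·V_2 - 0.06667·V_1 - 0.2326·V_5 = 0
  0.0008182·V_3 - 0.0001099·V_4 - 0.000625·V_6 = 0.001
  0.1368·V_4 - 0.00003333·V_1 - 0.0001099·V_3 - 0.01471·V_5 - 0.122·V_7 = 0
  0.2475·V_5 - 0.2326·V_2 - 0.01471·V_4 = 0
  0.007292·V_6 - 0.000625·V_3 - 0.006667·V_7 = 0
  0.1287·V_7 - 0.122·V_4 - 0.006667·V_6 = 0
Solving these 7 simultaneous equations (Gaussian elimination) gives:
  V_1 = 12 V, V_2 = 11.93 V, V_3 = 11.87 V, V_4 = 11.86 V
  V_5 = 11.92 V, V_6 = 11.86 V, V_7 = 11.86 V
The requested potential is V_1 = 12 V.

Final answer: V_1 = 12 V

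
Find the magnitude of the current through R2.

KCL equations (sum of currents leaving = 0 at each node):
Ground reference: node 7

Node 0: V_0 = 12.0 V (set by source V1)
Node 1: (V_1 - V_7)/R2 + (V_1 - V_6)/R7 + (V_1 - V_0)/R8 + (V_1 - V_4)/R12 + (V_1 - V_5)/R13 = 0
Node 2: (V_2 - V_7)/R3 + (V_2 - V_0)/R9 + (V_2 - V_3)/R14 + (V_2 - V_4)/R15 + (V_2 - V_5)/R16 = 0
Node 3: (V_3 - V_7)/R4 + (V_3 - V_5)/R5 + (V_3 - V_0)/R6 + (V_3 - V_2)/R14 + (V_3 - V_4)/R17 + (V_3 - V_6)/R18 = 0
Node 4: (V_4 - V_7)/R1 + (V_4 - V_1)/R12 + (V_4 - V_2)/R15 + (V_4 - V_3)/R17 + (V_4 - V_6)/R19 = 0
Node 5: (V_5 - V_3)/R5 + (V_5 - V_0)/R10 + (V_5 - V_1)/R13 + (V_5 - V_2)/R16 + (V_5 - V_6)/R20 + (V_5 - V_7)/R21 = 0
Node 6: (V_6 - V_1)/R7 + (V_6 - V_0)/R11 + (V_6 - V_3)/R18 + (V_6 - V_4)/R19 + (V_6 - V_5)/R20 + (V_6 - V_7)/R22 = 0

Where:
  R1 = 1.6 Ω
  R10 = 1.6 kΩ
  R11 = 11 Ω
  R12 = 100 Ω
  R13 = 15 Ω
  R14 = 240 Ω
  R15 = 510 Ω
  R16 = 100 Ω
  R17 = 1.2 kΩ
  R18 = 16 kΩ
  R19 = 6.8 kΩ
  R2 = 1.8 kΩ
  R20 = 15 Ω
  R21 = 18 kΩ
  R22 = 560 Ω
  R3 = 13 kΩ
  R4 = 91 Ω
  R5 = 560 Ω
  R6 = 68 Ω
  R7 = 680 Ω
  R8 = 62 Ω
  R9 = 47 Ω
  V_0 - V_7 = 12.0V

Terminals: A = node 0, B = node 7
Nodal analysis, taking node 7 as the 0 V reference.
Source V1 fixes V_0 = 12 V.
KCL at each unknown node (sum of currents leaving = 0; resistances in Ω):
  Node 1: (V_1 - 0)/1800 + (V_1 - V_6)/680 + (V_1 - 12)/62 + (V_1 - V_4)/100 + (V_1 - V_5)/15 = 0
  Node 2: (V_2 - 0)/13000 + (V_2 - 12)/47 + (V_2 - V_3)/240 + (V_2 - V_4)/510 + (V_2 - V_5)/100 = 0
  Node 3: (V_3 - 0)/91 + (V_3 - V_5)/560 + (V_3 - 12)/68 + (V_3 - V_2)/240 + (V_3 - V_4)/1200 + (V_3 - V_6)/16000 = 0
  Node 4: (V_4 - 0)/1.6 + (V_4 - V_1)/100 + (V_4 - V_2)/510 + (V_4 - V_3)/1200 + (V_4 - V_6)/6800 = 0
  Node 5: (V_5 - V_3)/560 + (V_5 - 12)/1600 + (V_5 - V_1)/15 + (V_5 - V_2)/100 + (V_5 - V_6)/15 + (V_5 - 0)/18000 = 0
  Node 6: (V_6 - V_1)/680 + (V_6 - 12)/11 + (V_6 - V_3)/16000 + (V_6 - V_4)/6800 + (V_6 - V_5)/15 + (V_6 - 0)/560 = 0
Collecting terms (coefficients in siemens):
  0.09482·V_1 - 0.01·V_4 - 0.06667·V_5 - 0.001471·V_6 = 0.1935
  0.03748·V_2 - 0.004167·V_3 - 0.001961·V_4 - 0.01·V_5 = 0.2553
  0.03254·V_3 - 0.004167·V_2 - 0.0008333·V_4 - 0.001786·V_5 - 0.0000625·V_6 = 0.1765
  0.6379·V_4 - 0.01·V_1 - 0.001961·V_2 - 0.0008333·V_3 - 0.0001471·V_6 = 0
  0.1458·V_5 - 0.06667·V_1 - 0.01·V_2 - 0.001786·V_3 - 0.06667·V_6 = 0.0075
  0.161·V_6 - 0.001471·V_1 - 0.0000625·V_3 - 0.0001471·V_4 - 0.06667·V_5 = 1.091
Solving these 6 simultaneous equations (Gaussian elimination) gives:
  V_1 = 9.437 V, V_2 = 10.37 V, V_3 = 7.339 V, V_4 = 0.1919 V
  V_5 = 10.25 V, V_6 = 11.1 V
I_R2 = (V_1 - V_7)/R2 = (9.437 - 0)/1800 = 0.005243 A
|I_R2| = 0.005243 A

Final answer: |I_R2| = 0.005243 A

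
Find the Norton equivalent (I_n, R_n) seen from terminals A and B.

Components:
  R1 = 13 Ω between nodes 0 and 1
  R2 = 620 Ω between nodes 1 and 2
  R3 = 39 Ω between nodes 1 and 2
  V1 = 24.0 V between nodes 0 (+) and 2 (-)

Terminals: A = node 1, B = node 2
Find the Thévenin equivalent first; then I_n = V_th/R_th and R_n = R_th.
Step 1 — V_th is the open-circuit voltage V_A - V_B (nothing connected across the terminals).
Nodal analysis, taking node 2 as the 0 V reference.
Source V1 fixes V_0 = 24 V.
KCL at each unknown node (sum of currents leaving = 0; resistances in Ω):
  Node 1: (V_1 - 24)/13 + (V_1 - 0)/620 + (V_1 - 0)/39 = 0
Collecting terms: 0.1042 × V_1 = 1.846  =>  V_1 = 17.72 V
V_th = V_1 - V_2 = 17.72 - 0 = 17.72 V
Step 2 — R_th: zero the source — replace V1 by a short circuit (node 2 merges into node 0) — and find the resistance seen between A (node 1) and B (node 0).
Reduce the network between node 1 (A) and node 0 (B) by series/parallel combination:
  Rp1 = R1 ‖ R2 ‖ R3 (parallel, all between nodes 0 and 1) = 1/(1/13 + 1/620 + 1/39) = 9.599 Ω
R_th = 9.599 Ω
I_n = V_th/R_th = 17.72/9.599 = 1.846 A, and R_n = R_th = 9.599 Ω

Final answer: I_n = 1.846 A, R_n = 9.599 Ω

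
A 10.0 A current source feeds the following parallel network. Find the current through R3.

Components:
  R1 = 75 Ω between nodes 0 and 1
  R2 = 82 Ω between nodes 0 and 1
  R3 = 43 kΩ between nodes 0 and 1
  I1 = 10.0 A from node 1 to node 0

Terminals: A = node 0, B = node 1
All resistors sit directly between nodes 0 and 1, so they are in parallel and share one voltage V; the full source current 10 A splits among them.
1/R_par = 1/75 + 1/82 + 1/43000 = 0.02555 S  =>  R_par = 39.14 Ω
V = I × R_par = 10 × 39.14 = 391.4 V
I_R3 = V/R3 = 391.4/43000 = 0.009101 A

Final answer: 0.009101 A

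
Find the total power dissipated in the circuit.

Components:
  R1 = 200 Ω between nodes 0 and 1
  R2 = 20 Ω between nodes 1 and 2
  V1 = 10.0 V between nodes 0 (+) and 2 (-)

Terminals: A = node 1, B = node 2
Nodal analysis, taking node 2 as the 0 V reference.
Source V1 fixes V_0 = 10 V.
KCL at each unknown node (sum of currents leaving = 0; resistances in Ω):
  Node 1: (V_1 - 10)/200 + (V_1 - 0)/20 = 0
Collecting terms: 0.055 × V_1 = 0.05  =>  V_1 = 0.9091 V
Power in each resistor, P = (ΔV)²/R:
  P_R1 = (10 - 0.9091)²/200 = 0.4132 W
  P_R2 = (0.9091 - 0)²/20 = 0.04132 W
P_total = P_R1 + P_R2 = 0.4545 W

Final answer: 0.4545 W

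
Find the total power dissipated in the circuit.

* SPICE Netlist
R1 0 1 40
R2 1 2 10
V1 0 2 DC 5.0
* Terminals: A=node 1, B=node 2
Nodal analysis, taking node 2 as the 0 V reference.
Source V1 fixes V_0 = 5 V.
KCL at each unknown node (sum of currents leaving = 0; resistances in Ω):
  Node 1: (V_1 - 5)/40 + (V_1 - 0)/10 = 0
Collecting terms: 0.125 × V_1 = 0.125  =>  V_1 = 1 V
Power in each resistor, P = (ΔV)²/R:
  P_R1 = (5 - 1)²/40 = 0.4 W
  P_R2 = (1 - 0)²/10 = 0.1 W
P_total = P_R1 + P_R2 = 0.5 W

Final answer: 0.5 W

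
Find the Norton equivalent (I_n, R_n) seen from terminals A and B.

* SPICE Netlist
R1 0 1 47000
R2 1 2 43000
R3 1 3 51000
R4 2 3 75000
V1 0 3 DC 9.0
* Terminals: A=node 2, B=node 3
Find the Thévenin equivalent first; then I_n = V_th/R_th and R_n = R_th.
Step 1 — V_th is the open-circuit voltage V_A - V_B (nothing connected across the terminals).
Nodal analysis, taking node 3 as the 0 V reference.
Source V1 fixes V_0 = 9 V.
KCL at each unknown node (sum of currents leaving = 0; resistances in Ω):
  Node 1: (V_1 - 9)/47000 + (V_1 - V_2)/43000 + (V_1 - 0)/51000 = 0
  Node 2: (V_2 - V_1)/43000 + (V_2 - 0)/75000 = 0
Collecting terms (coefficients in siemens):
  0.00006414·V_1 - 0.00002326·V_2 = 0.0001915
  0.00003659·V_2 - 0.00002326·V_1 = 0
Determinant D = (0.00006414)(0.00003659) - (-0.00002326)(-0.00002326) = 0.000000001806
V_1 = [(0.0001915)(0.00003659) - (-0.00002326)(0)]/D = 3.88 V
V_2 = [(0.00006414)(0) - (0.0001915)(-0.00002326)]/D = 2.466 V
V_th = V_2 - V_3 = 2.466 - 0 = 2.466 V
Step 2 — R_th: zero the source — replace V1 by a short circuit (node 3 merges into node 0) — and find the resistance seen between A (node 2) and B (node 0).
Reduce the network between node 2 (A) and node 0 (B) by series/parallel combination:
  Rp1 = R1 ‖ R3 (parallel, both between nodes 0 and 1) = 1/(1/47000 + 1/51000) = 24460 Ω
  Rs1 = R2 + Rp1 (series, joined only at node 1) = 43000 + 24460 = 67460 Ω
  Rp2 = R4 ‖ Rs1 (parallel, both between nodes 0 and 2) = 1/(1/75000 + 1/67460) = 35520 Ω
R_th = 35.52 kΩ
I_n = V_th/R_th = 2.466/35520 = 0.00006943 A, and R_n = R_th = 35.52 kΩ

Final answer: I_n = 6.943e-05 A, R_n = 35.52 kΩ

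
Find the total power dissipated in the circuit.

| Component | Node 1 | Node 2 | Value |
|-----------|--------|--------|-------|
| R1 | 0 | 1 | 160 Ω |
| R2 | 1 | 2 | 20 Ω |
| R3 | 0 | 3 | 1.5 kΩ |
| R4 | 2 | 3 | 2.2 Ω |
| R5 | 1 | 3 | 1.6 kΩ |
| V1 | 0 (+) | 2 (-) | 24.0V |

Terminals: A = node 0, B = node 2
Nodal analysis, taking node 2 as the 0 V reference.
Source V1 fixes V_0 = 24 V.
KCL at each unknown node (sum of currents leaving = 0; resistances in Ω):
  Node 1: (V_1 - 24)/160 + (V_1 - 0)/20 + (V_1 - V_3)/1600 = 0
  Node 3: (V_3 - 24)/1500 + (V_3 - 0)/2.2 + (V_3 - V_1)/1600 = 0
Collecting terms (coefficients in siemens):
  0.05688·V_1 - 0.000625·V_3 = 0.15
  0.4558·V_3 - 0.000625·V_1 = 0.016
Determinant D = (0.05688)(0.4558) - (-0.000625)(-0.000625) = 0.02593
V_1 = [(0.15)(0.4558) - (-0.000625)(0.016)]/D = 2.638 V
V_3 = [(0.05688)(0.016) - (0.15)(-0.000625)]/D = 0.03872 V
Power in each resistor, P = (ΔV)²/R:
  P_R1 = (24 - 2.638)²/160 = 2.852 W
  P_R2 = (2.638 - 0)²/20 = 0.3479 W
  P_R3 = (24 - 0.03872)²/1500 = 0.3828 W
  P_R4 = (0 - 0.03872)²/2.2 = 0.0006814 W
  P_R5 = (2.638 - 0.03872)²/1600 = 0.004222 W
P_total = P_R1 + P_R2 + P_R3 + P_R4 + P_R5 = 3.588 W

Final answer: 3.588 W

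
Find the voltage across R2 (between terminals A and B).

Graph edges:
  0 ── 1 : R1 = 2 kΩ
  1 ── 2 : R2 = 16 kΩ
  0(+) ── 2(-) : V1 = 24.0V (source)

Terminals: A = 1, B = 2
R1 and R2 are in series across V1 (node 0 → node 1 → node 2), and the output A–B is taken across R2, so this is a voltage divider.
Series current: I = V1/(R1 + R2) = 24/(2000 + 16000) = 24/18000 = 0.001333 A
V_R2 = I × R2 = V1 × R2/(R1 + R2) = 24 × 16000/18000 = 21.33 V

Final answer: 21.33 V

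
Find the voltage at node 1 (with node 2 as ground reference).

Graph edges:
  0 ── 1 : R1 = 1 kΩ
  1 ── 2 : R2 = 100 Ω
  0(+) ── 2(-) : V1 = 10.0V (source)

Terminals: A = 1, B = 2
Nodal analysis, taking node 2 as the 0 V reference.
Source V1 fixes V_0 = 10 V.
KCL at each unknown node (sum of currents leaving = 0; resistances in Ω):
  Node 1: (V_1 - 10)/1000 + (V_1 - 0)/100 = 0
Collecting terms: 0.011 × V_1 = 0.01  =>  V_1 = 0.9091 V
The requested potential is V_1 = 0.9091 V.

Final answer: V_1 = 0.9091 V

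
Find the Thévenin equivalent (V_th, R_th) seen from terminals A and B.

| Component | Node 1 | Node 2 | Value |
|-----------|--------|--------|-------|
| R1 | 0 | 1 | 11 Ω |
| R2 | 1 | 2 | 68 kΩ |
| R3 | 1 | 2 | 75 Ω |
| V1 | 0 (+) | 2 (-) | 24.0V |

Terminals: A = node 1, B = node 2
Step 1 — V_th is the open-circuit voltage V_A - V_B (nothing connected across the terminals).
Nodal analysis, taking node 2 as the 0 V reference.
Source V1 fixes V_0 = 24 V.
KCL at each unknown node (sum of currents leaving = 0; resistances in Ω):
  Node 1: (V_1 - 24)/11 + (V_1 - 0)/68000 + (V_1 - 0)/75 = 0
Collecting terms: 0.1043 × V_1 = 2.182  =>  V_1 = 20.93 V
V_th = V_1 - V_2 = 20.93 - 0 = 20.93 V
Step 2 — R_th: zero the source — replace V1 by a short circuit (node 2 merges into node 0) — and find the resistance seen between A (node 1) and B (node 0).
Reduce the network between node 1 (A) and node 0 (B) by series/parallel combination:
  Rp1 = R1 ‖ R2 ‖ R3 (parallel, all between nodes 0 and 1) = 1/(1/11 + 1/68000 + 1/75) = 9.592 Ω
R_th = 9.592 Ω

Final answer: V_th = 20.93 V, R_th = 9.592 Ω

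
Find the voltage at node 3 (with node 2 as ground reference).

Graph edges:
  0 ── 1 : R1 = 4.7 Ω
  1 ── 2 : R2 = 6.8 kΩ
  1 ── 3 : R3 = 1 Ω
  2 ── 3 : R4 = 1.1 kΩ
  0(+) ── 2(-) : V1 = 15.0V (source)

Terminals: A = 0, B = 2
Nodal analysis, taking node 2 as the 0 V reference.
Source V1 fixes V_0 = 15 V.
KCL at each unknown node (sum of currents leaving = 0; resistances in Ω):
  Node 1: (V_1 - 15)/4.7 + (V_1 - 0)/6800 + (V_1 - V_3)/1 = 0
  Node 3: (V_3 - V_1)/1 + (V_3 - 0)/1100 = 0
Collecting terms (coefficients in siemens):
  1.213·V_1 - 1·V_3 = 3.191
  1.001·V_3 - 1·V_1 = 0
Determinant D = (1.213)(1.001) - (-1)(-1) = 0.214
V_1 = [(3.191)(1.001) - (-1)(0)]/D = 14.93 V
V_3 = [(1.213)(0) - (3.191)(-1)]/D = 14.91 V
The requested potential is V_3 = 14.91 V.

Final answer: V_3 = 14.91 V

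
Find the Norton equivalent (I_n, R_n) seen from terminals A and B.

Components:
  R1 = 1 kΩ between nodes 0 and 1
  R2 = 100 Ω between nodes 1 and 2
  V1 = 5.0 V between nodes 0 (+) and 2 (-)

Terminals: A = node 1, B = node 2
Find the Thévenin equivalent first; then I_n = V_th/R_th and R_n = R_th.
Step 1 — V_th is the open-circuit voltage V_A - V_B (nothing connected across the terminals).
Nodal analysis, taking node 2 as the 0 V reference.
Source V1 fixes V_0 = 5 V.
KCL at each unknown node (sum of currents leaving = 0; resistances in Ω):
  Node 1: (V_1 - 5)/1000 + (V_1 - 0)/100 = 0
Collecting terms: 0.011 × V_1 = 0.005  =>  V_1 = 0.4545 V
V_th = V_1 - V_2 = 0.4545 - 0 = 0.4545 V
Step 2 — R_th: zero the source — replace V1 by a short circuit (node 2 merges into node 0) — and find the resistance seen between A (node 1) and B (node 0).
Reduce the network between node 1 (A) and node 0 (B) by series/parallel combination:
  Rp1 = R1 ‖ R2 (parallel, both between nodes 0 and 1) = 1/(1/1000 + 1/100) = 90.91 Ω
R_th = 90.91 Ω
I_n = V_th/R_th = 0.4545/90.91 = 0.005 A, and R_n = R_th = 90.91 Ω

Final answer: I_n = 0.005 A, R_n = 90.91 Ω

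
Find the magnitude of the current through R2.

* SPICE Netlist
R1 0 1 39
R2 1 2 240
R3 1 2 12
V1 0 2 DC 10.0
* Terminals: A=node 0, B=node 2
Nodal analysis, taking node 2 as the 0 V reference.
Source V1 fixes V_0 = 10 V.
KCL at each unknown node (sum of currents leaving = 0; resistances in Ω):
  Node 1: (V_1 - 10)/39 + (V_1 - 0)/240 + (V_1 - 0)/12 = 0
Collecting terms: 0.1131 × V_1 = 0.2564  =>  V_1 = 2.266 V
I_R2 = (V_1 - V_2)/R2 = (2.266 - 0)/240 = 0.009443 A
|I_R2| = 0.009443 A

Final answer: |I_R2| = 0.009443 A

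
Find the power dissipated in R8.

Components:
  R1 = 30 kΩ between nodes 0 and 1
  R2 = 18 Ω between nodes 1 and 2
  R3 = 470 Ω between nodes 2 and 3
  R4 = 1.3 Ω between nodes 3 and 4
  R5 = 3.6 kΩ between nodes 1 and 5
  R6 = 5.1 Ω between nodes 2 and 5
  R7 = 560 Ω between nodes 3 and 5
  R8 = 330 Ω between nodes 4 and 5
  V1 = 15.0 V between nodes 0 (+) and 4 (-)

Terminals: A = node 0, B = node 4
Nodal analysis, taking node 4 as the 0 V reference.
Source V1 fixes V_0 = 15 V.
KCL at each unknown node (sum of currents leaving = 0; resistances in Ω):
  Node 1: (V_1 - 15)/30000 + (V_1 - V_2)/18 + (V_1 - V_5)/3600 = 0
  Node 2: (V_2 - V_1)/18 + (V_2 - V_3)/470 + (V_2 - V_5)/5.1 = 0
  Node 3: (V_3 - V_2)/470 + (V_3 - 0)/1.3 + (V_3 - V_5)/560 = 0
  Node 5: (V_5 - V_1)/3600 + (V_5 - V_2)/5.1 + (V_5 - V_3)/560 + (V_5 - 0)/330 = 0
Collecting terms (coefficients in siemens):
  0.05587·V_1 - 0.05556·V_2 - 0.0002778·V_5 = 0.0005
  0.2538·V_2 - 0.05556·V_1 - 0.002128·V_3 - 0.1961·V_5 = 0
  0.7731·V_3 - 0.002128·V_2 - 0.001786·V_5 = 0
  0.2012·V_5 - 0.0002778·V_1 - 0.1961·V_2 - 0.001786·V_3 = 0
Solving these 4 simultaneous equations (Gaussian elimination) gives:
  V_1 = 0.08192 V, V_2 = 0.07302 V, V_3 = 0.0003656 V, V_5 = 0.07129 V
I_R8 = (V_4 - V_5)/R8 = (0 - 0.07129)/330 = -0.000216 A
P_R8 = I_R8² × R8 = (-0.000216)² × 330 = 0.0000154 W

Final answer: 1.54e-05 W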